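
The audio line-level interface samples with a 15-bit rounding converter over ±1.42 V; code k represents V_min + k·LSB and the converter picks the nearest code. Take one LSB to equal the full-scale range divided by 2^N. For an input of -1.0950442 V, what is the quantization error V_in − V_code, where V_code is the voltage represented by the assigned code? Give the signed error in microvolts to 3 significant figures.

+30.3 µV

Range = 1.42 − (-1.42) = 2.84 V. LSB = 2.84 V / 2^15 ≈ 86.67 µV.
(-1.0950442 − (-1.42)) / LSB = 0.3249558 × 32768/2.84 = 3749.3492. Nearest integer: k = 3749.
V_code = -1.42 + (3749/32768) × 2.84 = -1.0950744629 V.
Error = V_in − V_code = -1.0950442 − (-1.0950744629) = +30.3 µV.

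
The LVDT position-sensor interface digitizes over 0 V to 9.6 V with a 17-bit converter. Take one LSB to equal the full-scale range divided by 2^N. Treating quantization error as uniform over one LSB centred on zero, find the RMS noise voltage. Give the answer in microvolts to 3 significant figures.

21.1 µV

Span = 9.6 V.
LSB = 9.6 V / 2^17 = 73.242 µV.
V_rms = LSB/√12 = 73.242 µV / √12 = 21.1 µV.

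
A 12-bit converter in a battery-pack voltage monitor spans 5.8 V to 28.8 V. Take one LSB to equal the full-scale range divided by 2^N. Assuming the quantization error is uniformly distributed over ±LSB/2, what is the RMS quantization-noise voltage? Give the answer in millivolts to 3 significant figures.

1.62 mV

Span: 28.8 V − (5.8 V) = 23 V.
LSB = 23 V ÷ 2^12 = 23/4096 V = 5.6152 mV.
RMS of a uniform error over width LSB is LSB/√12 = 1.62 mV.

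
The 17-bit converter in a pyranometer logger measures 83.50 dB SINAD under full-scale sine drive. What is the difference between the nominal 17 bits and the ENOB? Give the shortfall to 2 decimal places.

3.42 bits

Effective bits = (83.50 − 1.76)/6.02 = 13.5781.
Lost resolution: 17 − 13.5781 = 3.4219 bits.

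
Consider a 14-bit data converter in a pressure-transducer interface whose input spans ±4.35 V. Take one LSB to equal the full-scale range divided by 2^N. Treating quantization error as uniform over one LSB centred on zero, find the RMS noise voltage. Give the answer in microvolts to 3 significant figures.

Span: 4.35 V − (-4.35 V) = 8.7 V.
Step size = 8.7/16384 V = 0.53101 mV.
For a uniform distribution on [−LSB/2, +LSB/2], V_rms = LSB/√12 = 0.53101 mV/3.4641 = 153 µV.

153 µV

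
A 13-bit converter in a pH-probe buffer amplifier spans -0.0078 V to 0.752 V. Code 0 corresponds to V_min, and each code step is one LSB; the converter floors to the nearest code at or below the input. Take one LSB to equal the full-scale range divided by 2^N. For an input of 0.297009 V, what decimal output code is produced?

3286

Span: 0.752 V − (-0.0078 V) = 0.7598 V. LSB = 0.7598 V / 2^13 ≈ 92.75 µV.
code = ⌊(V_in − V_min)/LSB⌋ = ⌊(V_in − V_min) × 2^13 / range⌋
     = ⌊(0.297009 − (-0.0078)) × 8192 / 0.7598⌋ = ⌊0.304809 × 8192/0.7598⌋
     = ⌊3286.385⌋ = 3286.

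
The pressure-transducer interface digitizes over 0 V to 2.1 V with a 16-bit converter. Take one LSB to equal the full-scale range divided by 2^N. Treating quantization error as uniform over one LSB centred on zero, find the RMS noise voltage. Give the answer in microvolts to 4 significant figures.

9.250 µV

Span = 2.1 V.
LSB = 2.1 V ÷ 2^16 = 2.1/65536 V = 32.0435 µV.
σ_q = LSB/√12 = 32.0435 µV/3.4641 = 9.250 µV.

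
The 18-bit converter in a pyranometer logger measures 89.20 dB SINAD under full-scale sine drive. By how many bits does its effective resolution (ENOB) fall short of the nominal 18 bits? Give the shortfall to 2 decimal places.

3.48 bits

ENOB = (SINAD − 1.76)/6.02 = (89.20 − 1.76)/6.02 = 14.5249 bits.
Lost resolution: 18 − 14.5249 = 3.4751 bits.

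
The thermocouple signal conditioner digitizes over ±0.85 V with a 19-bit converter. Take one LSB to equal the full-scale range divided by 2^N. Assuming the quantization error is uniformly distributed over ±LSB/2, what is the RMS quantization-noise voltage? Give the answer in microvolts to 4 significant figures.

0.9360 µV

The full-scale span is 0.85 − (-0.85) = 1.7 V.
One LSB is 1.7 V / 524288 = 3.24249 µV.
For a uniform distribution on [−LSB/2, +LSB/2], V_rms = LSB/√12 = 3.24249 µV/3.4641 = 0.9360 µV.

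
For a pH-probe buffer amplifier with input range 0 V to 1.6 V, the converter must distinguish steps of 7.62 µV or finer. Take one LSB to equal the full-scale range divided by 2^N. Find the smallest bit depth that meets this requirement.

18 bits

V_FS = 1.6 V.
Need 2^N ≥ 1.6 V / 7.62 µV = 210000 → N_min = 18.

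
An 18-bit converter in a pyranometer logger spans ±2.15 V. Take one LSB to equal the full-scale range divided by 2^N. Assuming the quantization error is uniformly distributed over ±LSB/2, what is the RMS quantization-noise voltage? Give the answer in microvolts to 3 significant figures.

4.74 µV

Range = 2.15 − (-2.15) = 4.3 V.
LSB = 4.3 V ÷ 2^18 = 4.3/262144 V = 16.403 µV.
For a uniform distribution on [−LSB/2, +LSB/2], V_rms = LSB/√12 = 16.403 µV/3.4641 = 4.74 µV.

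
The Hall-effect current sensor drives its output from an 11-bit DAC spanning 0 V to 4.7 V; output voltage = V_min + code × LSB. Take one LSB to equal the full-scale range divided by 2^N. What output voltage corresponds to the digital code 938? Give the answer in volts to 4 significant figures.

2.153 V

V_FS = 4.7 V. LSB = 4.7 V / 2^11.
V_out = 0 + 938 × (4.7/2048) V
      = 0 V + 2.15264 V = 2.15264 V.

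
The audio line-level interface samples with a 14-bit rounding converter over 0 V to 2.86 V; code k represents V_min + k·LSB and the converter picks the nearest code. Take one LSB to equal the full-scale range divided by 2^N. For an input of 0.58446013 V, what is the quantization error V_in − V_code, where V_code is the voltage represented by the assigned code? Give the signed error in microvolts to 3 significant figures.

Range is 2.86 V. LSB = 2.86 V / 2^14 ≈ 174.6 µV.
Position in LSBs: (0.58446013 − (0)) × 16384/2.86 = 3348.1800; rounding gives k = 3348.
Reconstructed level: 0 + 3348 × 2.86/16384 V = 0.58442871094 V.
e = 0.58446013 − (0.58442871094) = +31.4 µV.

+31.4 µV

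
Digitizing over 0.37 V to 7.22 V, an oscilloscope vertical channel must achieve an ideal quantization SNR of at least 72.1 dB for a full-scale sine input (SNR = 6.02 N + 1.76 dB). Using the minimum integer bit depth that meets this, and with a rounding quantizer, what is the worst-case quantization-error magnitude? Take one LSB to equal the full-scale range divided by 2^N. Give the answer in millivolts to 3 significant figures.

0.836 mV

Range = 7.22 − (0.37) = 6.85 V.
N ≥ (72.1 − 1.76)/6.02 = 11.684 → N_min = 12.
One LSB is 6.85 V / 4096 = 1.6724 mV.
Max error for round-to-nearest is LSB/2 = 0.836 mV.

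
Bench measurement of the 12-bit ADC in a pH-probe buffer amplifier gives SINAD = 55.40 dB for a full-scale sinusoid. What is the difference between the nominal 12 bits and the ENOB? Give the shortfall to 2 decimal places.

N_eff = (55.40 − 1.76)/6.02 = 8.9103 bits.
12 − 8.9103 = 3.09 bits below nominal.

3.09 bits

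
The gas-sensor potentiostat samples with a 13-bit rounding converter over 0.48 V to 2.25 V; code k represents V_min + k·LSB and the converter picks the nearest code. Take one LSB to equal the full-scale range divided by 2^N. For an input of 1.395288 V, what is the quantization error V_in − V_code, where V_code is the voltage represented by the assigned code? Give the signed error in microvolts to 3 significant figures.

+39.0 µV

Full-scale range = 2.25 V − (0.48 V) = 1.77 V. LSB = 1.77 V / 2^13 ≈ 216.1 µV.
Position in LSBs: (1.395288 − (0.48)) × 8192/1.77 = 4236.1804; rounding gives k = 4236.
Reconstructed level: 0.48 + 4236 × 1.77/8192 V = 1.395249023 V.
e = 1.395288 − (1.395249023) = +39.0 µV.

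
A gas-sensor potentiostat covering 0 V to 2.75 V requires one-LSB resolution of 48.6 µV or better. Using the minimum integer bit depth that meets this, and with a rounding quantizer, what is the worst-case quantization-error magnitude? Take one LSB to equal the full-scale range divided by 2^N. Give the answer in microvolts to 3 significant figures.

V_FS = 2.75 V.
Need 2^N ≥ 2.75 V / 48.6 µV = 56580 → N_min = 16.
Step size = 2.75/65536 V = 41.962 µV.
|e|_max = LSB/2 = 21.0 µV.

21.0 µV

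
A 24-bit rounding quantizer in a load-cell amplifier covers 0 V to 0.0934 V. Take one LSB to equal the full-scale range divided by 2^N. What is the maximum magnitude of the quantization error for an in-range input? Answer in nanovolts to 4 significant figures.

Range is 0.0934 V.
LSB = 0.0934 V ÷ 2^24 = 0.0934/16777216 V = 5.56707 nV.
A rounding quantizer has |error| ≤ LSB/2 = 2.784 nV.

2.784 nV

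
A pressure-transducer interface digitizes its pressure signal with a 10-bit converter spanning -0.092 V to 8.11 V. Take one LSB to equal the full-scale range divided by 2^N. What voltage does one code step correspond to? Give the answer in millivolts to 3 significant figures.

Span: 8.11 V − (-0.092 V) = 8.202 V.
2^10 = 1024 levels.
LSB = 8.202 V ÷ 2^10 = 8.202/1024 V = 8.01 mV.

8.01 mV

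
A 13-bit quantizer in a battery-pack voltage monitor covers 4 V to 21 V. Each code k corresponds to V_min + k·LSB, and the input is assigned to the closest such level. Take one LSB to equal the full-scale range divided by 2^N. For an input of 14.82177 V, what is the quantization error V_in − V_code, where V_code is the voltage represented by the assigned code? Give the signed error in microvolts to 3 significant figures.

−374 µV

Range = 21 − (4) = 17 V. LSB = 17 V / 2^13 ≈ 2.075 mV.
Position in LSBs: (14.82177 − (4)) × 8192/17 = 5214.8200; rounding gives k = 5215.
Reconstructed level: 4 + 5215 × 17/8192 V = 14.82214355 V.
V_in − V_code = 14.82177 − (14.82214355) = −374 µV.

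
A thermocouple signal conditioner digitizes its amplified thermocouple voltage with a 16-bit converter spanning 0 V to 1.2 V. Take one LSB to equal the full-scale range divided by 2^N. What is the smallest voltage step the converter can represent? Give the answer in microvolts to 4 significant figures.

V_FS = 1.2 V.
Number of codes = 2^16 = 65536.
LSB = 1.2 V / 2^16 = 18.31 µV.

18.31 µV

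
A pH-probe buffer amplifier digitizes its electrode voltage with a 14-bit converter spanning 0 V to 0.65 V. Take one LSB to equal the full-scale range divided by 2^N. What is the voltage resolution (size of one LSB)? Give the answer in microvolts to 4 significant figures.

Range is 0.65 V.
Number of codes = 2^14 = 16384.
LSB = 0.65 V / 2^14 = 39.67 µV.

39.67 µV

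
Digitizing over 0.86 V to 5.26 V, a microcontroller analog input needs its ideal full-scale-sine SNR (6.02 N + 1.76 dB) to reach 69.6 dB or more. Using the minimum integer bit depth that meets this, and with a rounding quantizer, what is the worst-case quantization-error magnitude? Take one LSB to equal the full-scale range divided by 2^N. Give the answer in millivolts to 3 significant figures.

0.537 mV

Range = 5.26 − (0.86) = 4.4 V.
Required N = ⌈(69.6 − 1.76)/6.02⌉ = ⌈11.269⌉ = 12.
LSB = 4.4 V ÷ 2^12 = 4.4/4096 V = 1.0742 mV.
Max error for round-to-nearest is LSB/2 = 0.537 mV.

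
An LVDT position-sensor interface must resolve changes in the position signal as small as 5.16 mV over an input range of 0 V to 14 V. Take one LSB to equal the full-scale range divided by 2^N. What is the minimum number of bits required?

V_FS = 14 V.
14 V / 5.16 mV = 2713. Since 2^11 = 2048 and 2^12 = 4096, N = 12.

12 bits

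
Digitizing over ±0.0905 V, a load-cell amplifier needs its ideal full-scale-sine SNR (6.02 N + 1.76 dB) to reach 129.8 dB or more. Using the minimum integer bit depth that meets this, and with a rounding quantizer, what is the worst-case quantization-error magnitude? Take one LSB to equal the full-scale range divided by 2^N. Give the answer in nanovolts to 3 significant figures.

The full-scale span is 0.0905 − (-0.0905) = 0.181 V.
N ≥ (129.8 − 1.76)/6.02 = 21.269 → N_min = 22.
LSB = 0.181 V ÷ 2^22 = 0.181/4194304 V = 43.154 nV.
Half an LSB is 21.6 nV.

21.6 nV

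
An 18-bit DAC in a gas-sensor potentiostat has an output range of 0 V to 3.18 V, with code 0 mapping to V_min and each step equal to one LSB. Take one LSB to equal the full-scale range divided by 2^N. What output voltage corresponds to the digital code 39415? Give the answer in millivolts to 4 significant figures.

478.1 mV

Range is 3.18 V. LSB = 3.18 V / 2^18.
V_out = V_min + code × LSB = 0 V + 39415 × 3.18 V / 262144
      = 0 V + 0.478133 V = 0.478133 V.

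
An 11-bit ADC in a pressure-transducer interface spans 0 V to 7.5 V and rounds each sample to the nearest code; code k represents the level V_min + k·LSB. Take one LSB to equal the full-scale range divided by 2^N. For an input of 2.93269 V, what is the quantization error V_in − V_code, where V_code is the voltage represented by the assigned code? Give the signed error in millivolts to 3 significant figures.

−0.660 mV

Span = 7.5 V. LSB = 7.5 V / 2^11 ≈ 3.662 mV.
(2.93269 − (0)) / LSB = 2.93269 × 2048/7.5 = 800.8199. Nearest integer: k = 801.
Reconstructed level: 0 + 801 × 7.5/2048 V = 2.933349609 V.
Error = V_in − V_code = 2.93269 − (2.933349609) = −0.660 mV.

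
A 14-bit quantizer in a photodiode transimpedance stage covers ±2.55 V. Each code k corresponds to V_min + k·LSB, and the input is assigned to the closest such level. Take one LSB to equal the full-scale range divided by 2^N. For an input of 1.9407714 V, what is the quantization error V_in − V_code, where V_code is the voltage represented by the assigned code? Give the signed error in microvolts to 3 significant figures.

Span: 2.55 V − (-2.55 V) = 5.1 V. LSB = 5.1 V / 2^14 ≈ 311.3 µV.
(1.9407714 − (-2.55)) / LSB = 4.4907714 × 16384/5.1 = 14426.8233. Nearest integer: k = 14427.
V_code = -2.55 + (14427/16384) × 5.1 = 1.9408264160 V.
V_in − V_code = 1.9407714 − (1.9408264160) = −55.0 µV.

−55.0 µV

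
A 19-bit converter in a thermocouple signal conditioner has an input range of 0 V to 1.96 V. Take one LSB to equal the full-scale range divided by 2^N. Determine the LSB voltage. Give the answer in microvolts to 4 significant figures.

V_FS = 1.96 V.
Number of codes = 2^19 = 524288.
Step size = 1.96/524288 V = 3.738 µV.

3.738 µV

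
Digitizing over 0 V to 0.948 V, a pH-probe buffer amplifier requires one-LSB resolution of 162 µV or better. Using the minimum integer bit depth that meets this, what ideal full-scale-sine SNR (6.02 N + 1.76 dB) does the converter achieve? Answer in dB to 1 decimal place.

80.0 dB

Span = 0.948 V.
0.948 V / 162 µV = 5852. Since 2^12 = 4096 and 2^13 = 8192, N = 13.
Ideal SNR at N = 13: 6.02·13 + 1.76 = 80.0 dB.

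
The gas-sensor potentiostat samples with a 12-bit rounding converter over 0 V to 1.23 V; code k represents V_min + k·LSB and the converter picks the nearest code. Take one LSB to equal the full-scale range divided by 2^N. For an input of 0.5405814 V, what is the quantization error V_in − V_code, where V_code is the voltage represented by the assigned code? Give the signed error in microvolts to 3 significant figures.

Span = 1.23 V. LSB = 1.23 V / 2^12 ≈ 300.3 µV.
(0.5405814 − (0)) / LSB = 0.5405814 × 4096/1.23 = 1800.1800. Nearest integer: k = 1800.
Reconstructed level: 0 + 1800 × 1.23/4096 V = 0.5405273438 V.
V_in − V_code = 0.5405814 − (0.5405273438) = +54.1 µV.

+54.1 µV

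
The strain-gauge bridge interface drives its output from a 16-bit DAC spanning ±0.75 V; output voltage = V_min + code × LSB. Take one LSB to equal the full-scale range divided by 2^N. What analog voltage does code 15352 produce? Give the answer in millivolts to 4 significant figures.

Full-scale range = 0.75 V − (-0.75 V) = 1.5 V. LSB = 1.5 V / 2^16.
V_out = V_min + code × LSB = -0.75 V + 15352 × 1.5 V / 65536
      = -0.75 V + 0.351379 V = -0.398621 V.

-398.6 mV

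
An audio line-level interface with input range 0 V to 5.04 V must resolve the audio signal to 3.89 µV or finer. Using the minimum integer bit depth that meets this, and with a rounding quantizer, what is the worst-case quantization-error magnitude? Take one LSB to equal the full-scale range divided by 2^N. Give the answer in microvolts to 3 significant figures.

1.20 µV

Range is 5.04 V.
5.04 V / 3.89 µV = 1.296e6. Since 2^20 = 1048576 and 2^21 = 2097152, N = 21.
LSB = 5.04 V ÷ 2^21 = 5.04/2097152 V = 2.4033 µV.
|e|_max = LSB/2 = 1.20 µV.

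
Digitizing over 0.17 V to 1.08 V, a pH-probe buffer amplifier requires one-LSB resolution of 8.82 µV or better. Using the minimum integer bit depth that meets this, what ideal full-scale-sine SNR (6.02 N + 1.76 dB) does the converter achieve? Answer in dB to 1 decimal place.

104.1 dB

The full-scale span is 1.08 − (0.17) = 0.91 V.
Required number of levels: 0.91/8.82 µV = 103170; smallest N with 2^N ≥ that is 17.
6.02(17) + 1.76 = 104.10 dB.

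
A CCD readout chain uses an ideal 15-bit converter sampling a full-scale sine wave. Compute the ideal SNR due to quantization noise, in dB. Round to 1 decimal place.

6.02(15) + 1.76 = 90.30 + 1.76 = 92.06 dB.

92.1 dB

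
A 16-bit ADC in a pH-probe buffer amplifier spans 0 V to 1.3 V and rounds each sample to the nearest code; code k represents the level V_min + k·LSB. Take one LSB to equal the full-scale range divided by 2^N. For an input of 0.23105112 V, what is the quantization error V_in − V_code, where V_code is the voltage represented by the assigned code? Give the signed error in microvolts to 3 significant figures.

Full-scale range = 1.3 V. LSB = 1.3 V / 2^16 ≈ 19.84 µV.
(0.23105112 − (0)) / LSB = 0.23105112 × 65536/1.3 = 11647.8202. Nearest integer: k = 11648.
V_code = V_min + k × range/2^16 = 0 + 11648 × 1.3/65536 = 0.23105468750 V.
V_in − V_code = 0.23105112 − (0.23105468750) = −3.57 µV.

−3.57 µV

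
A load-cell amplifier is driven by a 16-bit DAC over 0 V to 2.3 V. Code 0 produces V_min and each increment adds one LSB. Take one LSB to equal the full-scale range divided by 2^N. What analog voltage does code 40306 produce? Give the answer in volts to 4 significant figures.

Range is 2.3 V. LSB = 2.3 V / 2^16.
Output = V_min + (40306/65536) × range = 0 + 0.615021 × 2.3 V
      = 0 V + 1.41455 V = 1.41455 V.

1.415 V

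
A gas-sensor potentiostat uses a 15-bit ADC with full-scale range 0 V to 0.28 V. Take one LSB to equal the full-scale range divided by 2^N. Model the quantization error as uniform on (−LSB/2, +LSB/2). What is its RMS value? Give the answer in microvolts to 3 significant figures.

2.47 µV

Full-scale range = 0.28 V.
Step size = 0.28/32768 V = 8.5449 µV.
V_rms = LSB/√12 = 8.5449 µV / √12 = 2.47 µV.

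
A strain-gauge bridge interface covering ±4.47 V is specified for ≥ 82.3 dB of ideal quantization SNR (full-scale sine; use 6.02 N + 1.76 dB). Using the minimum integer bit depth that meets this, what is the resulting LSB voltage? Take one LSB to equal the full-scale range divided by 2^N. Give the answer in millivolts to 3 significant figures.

Full-scale range = 4.47 V − (-4.47 V) = 8.94 V.
6.02 N + 1.76 ≥ 82.3 gives N ≥ 13.379, so the minimum integer is 14.
LSB = 8.94 V ÷ 2^14 = 8.94/16384 V = 0.546 mV.

0.546 mV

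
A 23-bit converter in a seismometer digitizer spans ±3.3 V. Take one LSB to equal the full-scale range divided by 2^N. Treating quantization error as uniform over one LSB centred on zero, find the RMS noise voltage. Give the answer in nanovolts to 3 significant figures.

Range = 3.3 − (-3.3) = 6.6 V.
LSB = 6.6 V ÷ 2^23 = 6.6/8388608 V = 0.78678 µV.
RMS of a uniform error over width LSB is LSB/√12 = 227 nV.

227 nV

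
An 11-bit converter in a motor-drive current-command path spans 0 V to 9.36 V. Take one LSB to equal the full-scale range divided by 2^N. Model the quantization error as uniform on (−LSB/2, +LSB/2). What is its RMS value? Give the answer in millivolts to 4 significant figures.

1.319 mV

V_FS = 9.36 V.
One LSB is 9.36 V / 2048 = 4.57031 mV.
RMS of a uniform error over width LSB is LSB/√12 = 1.319 mV.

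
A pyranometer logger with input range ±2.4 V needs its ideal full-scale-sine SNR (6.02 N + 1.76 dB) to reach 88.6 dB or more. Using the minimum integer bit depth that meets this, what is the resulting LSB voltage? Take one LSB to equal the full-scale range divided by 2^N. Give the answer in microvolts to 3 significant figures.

146 µV

The full-scale span is 2.4 − (-2.4) = 4.8 V.
6.02 N + 1.76 ≥ 88.6 gives N ≥ 14.425, so the minimum integer is 15.
One LSB is 4.8 V / 32768 = 146 µV.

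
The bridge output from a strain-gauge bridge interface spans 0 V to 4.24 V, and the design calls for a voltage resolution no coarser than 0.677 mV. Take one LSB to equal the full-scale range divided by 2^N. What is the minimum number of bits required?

13 bits

Range is 4.24 V.
Required number of levels: 4.24/0.677 mV = 6262.9; smallest N with 2^N ≥ that is 13.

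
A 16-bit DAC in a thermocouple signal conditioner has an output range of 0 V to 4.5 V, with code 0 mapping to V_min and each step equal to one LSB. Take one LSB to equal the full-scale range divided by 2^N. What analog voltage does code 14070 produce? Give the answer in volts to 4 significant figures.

0.9661 V

Range is 4.5 V. LSB = 4.5 V / 2^16.
Output = V_min + (14070/65536) × range = 0 + 0.214691 × 4.5 V
      = 0 + 0.966110 = 0.966110 V.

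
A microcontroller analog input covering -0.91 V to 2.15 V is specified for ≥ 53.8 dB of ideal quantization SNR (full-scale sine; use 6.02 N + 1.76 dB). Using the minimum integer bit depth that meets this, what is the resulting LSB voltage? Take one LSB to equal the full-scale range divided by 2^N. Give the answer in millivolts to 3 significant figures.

Range = 2.15 − (-0.91) = 3.06 V.
6.02 N + 1.76 ≥ 53.8 gives N ≥ 8.645, so the minimum integer is 9.
One LSB is 3.06 V / 512 = 5.98 mV.

5.98 mV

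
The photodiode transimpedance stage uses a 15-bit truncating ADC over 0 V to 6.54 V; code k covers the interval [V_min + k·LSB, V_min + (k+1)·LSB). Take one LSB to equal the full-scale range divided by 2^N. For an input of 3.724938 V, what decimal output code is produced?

18663

V_FS = 6.54 V. LSB = 6.54 V / 2^15 ≈ 199.6 µV.
(V_in − V_min) × 2^15/range = (3.724938 − (0)) × 32768/6.54 = 18663.420.
Floor → code = 18663.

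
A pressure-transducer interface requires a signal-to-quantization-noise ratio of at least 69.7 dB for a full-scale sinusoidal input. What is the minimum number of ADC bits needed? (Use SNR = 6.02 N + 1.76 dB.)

Solving 6.02 N ≥ 69.7 − 1.76: N ≥ 11.286. Round up → N = 12.

12 bits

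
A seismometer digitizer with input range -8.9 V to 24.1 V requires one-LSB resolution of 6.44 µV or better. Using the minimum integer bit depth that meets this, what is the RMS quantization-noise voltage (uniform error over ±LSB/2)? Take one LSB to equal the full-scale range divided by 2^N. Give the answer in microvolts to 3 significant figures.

1.14 µV

Full-scale range = 24.1 V − (-8.9 V) = 33 V.
Required number of levels: 33/6.44 µV = 5.1242e6; smallest N with 2^N ≥ that is 23.
LSB = 33 V ÷ 2^23 = 33/8388608 V = 3.9339 µV.
V_rms = LSB/√12 = 1.14 µV.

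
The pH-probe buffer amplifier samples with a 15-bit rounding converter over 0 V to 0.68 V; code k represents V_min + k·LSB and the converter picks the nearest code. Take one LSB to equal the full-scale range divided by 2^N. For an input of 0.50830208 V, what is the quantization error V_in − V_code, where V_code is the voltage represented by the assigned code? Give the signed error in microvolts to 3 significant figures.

+3.74 µV

Full-scale range = 0.68 V. LSB = 0.68 V / 2^15 ≈ 20.75 µV.
(0.50830208 − (0)) / LSB = 0.50830208 × 32768/0.68 = 24494.1802. Nearest integer: k = 24494.
V_code = 0 + (24494/32768) × 0.68 = 0.50829833984 V.
V_in − V_code = 0.50830208 − (0.50829833984) = +3.74 µV.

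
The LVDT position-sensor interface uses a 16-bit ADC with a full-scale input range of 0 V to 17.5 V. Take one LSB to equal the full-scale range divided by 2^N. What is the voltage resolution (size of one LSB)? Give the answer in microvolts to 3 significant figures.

Full-scale range = 17.5 V.
Number of codes = 2^16 = 65536.
One LSB is 17.5 V / 65536 = 267 µV.

267 µV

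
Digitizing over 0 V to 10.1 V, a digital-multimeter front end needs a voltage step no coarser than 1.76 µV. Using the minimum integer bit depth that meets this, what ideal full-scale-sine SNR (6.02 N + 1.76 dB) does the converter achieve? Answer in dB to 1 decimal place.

Range is 10.1 V.
10.1 V / 1.76 µV = 5.739e6. Since 2^22 = 4194304 and 2^23 = 8388608, N = 23.
Ideal SNR at N = 23: 6.02·23 + 1.76 = 140.2 dB.

140.2 dB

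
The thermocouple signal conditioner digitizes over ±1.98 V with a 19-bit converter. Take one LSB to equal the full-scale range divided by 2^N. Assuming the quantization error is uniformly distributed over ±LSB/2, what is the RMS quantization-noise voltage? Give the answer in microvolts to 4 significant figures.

Span: 1.98 V − (-1.98 V) = 3.96 V.
One LSB is 3.96 V / 524288 = 7.55310 µV.
V_rms = LSB/√12 = 7.55310 µV / √12 = 2.180 µV.

2.180 µV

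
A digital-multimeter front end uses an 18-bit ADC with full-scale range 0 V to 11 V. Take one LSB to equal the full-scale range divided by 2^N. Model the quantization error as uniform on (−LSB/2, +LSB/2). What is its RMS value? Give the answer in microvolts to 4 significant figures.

12.11 µV

Span = 11 V.
LSB = 11 V / 2^18 = 41.9617 µV.
σ_q = LSB/√12 = 41.9617 µV/3.4641 = 12.11 µV.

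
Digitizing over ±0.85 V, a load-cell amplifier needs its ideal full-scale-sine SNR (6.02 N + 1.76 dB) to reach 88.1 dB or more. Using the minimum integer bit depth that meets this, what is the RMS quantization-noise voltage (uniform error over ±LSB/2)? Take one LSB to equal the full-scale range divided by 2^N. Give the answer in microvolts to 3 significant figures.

The full-scale span is 0.85 − (-0.85) = 1.7 V.
N ≥ (88.1 − 1.76)/6.02 = 14.342 → N_min = 15.
One LSB is 1.7 V / 32768 = 51.880 µV.
RMS noise = LSB/√12 = 15.0 µV.

15.0 µV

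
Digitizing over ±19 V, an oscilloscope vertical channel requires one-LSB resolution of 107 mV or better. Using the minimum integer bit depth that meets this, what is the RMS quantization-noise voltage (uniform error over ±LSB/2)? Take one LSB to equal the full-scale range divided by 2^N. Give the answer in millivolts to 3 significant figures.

21.4 mV

The full-scale span is 19 − (-19) = 38 V.
Levels needed ≥ 38/107 mV = 355.1. 2^9 = 512 suffices, so N_min = 9.
LSB = 38 V ÷ 2^9 = 38/512 V = 74.219 mV.
V_rms = LSB/√12 = 21.4 mV.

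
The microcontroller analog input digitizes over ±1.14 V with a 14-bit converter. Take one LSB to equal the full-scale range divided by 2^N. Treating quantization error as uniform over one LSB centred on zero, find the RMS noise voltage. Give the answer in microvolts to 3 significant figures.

40.2 µV

Full-scale range = 1.14 V − (-1.14 V) = 2.28 V.
LSB = 2.28 V ÷ 2^14 = 2.28/16384 V = 139.16 µV.
RMS of a uniform error over width LSB is LSB/√12 = 40.2 µV.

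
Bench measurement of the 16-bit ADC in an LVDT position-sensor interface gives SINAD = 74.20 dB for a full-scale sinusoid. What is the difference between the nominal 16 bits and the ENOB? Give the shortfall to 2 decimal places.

3.97 bits

N_eff = (74.20 − 1.76)/6.02 = 12.0332 bits.
Shortfall = 16 − 12.0332 = 3.9668 bits.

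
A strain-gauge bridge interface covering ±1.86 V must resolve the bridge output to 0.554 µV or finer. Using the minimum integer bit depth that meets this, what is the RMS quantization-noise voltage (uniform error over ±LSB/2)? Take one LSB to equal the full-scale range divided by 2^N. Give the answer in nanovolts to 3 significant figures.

128 nV

Full-scale range = 1.86 V − (-1.86 V) = 3.72 V.
Levels needed ≥ 3.72/0.554 µV = 6.715e6. 2^23 = 8388608 suffices, so N_min = 23.
LSB = 3.72 V ÷ 2^23 = 3.72/8388608 V = 443.46 nV.
V_rms = LSB/√12 = 128 nV.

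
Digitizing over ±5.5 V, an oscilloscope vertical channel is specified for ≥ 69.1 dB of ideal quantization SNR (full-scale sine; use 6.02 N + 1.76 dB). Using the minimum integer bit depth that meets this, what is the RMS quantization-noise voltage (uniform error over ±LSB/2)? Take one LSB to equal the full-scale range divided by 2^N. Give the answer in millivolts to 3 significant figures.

Full-scale range = 5.5 V − (-5.5 V) = 11 V.
6.02 N + 1.76 ≥ 69.1 gives N ≥ 11.186, so the minimum integer is 12.
Step size = 11/4096 V = 2.6855 mV.
σ_q = LSB/√12 = 2.6855 mV/3.4641 = 0.775 mV.

0.775 mV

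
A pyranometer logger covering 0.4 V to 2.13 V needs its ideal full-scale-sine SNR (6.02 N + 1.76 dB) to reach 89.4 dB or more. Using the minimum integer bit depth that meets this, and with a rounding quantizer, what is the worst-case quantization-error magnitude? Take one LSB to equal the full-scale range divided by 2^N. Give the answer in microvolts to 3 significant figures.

26.4 µV

Range = 2.13 − (0.4) = 1.73 V.
6.02 N + 1.76 ≥ 89.4 gives N ≥ 14.558, so the minimum integer is 15.
One LSB is 1.73 V / 32768 = 52.795 µV.
Half an LSB is 26.4 µV.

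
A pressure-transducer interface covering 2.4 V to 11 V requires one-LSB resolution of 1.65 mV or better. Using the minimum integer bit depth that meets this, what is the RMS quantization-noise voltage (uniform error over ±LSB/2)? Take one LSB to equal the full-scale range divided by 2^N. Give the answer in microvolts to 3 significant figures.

Span: 11 V − (2.4 V) = 8.6 V.
8.6 V / 1.65 mV = 5212. Since 2^12 = 4096 and 2^13 = 8192, N = 13.
Step size = 8.6/8192 V = 1.0498 mV.
RMS noise = LSB/√12 = 303 µV.

303 µV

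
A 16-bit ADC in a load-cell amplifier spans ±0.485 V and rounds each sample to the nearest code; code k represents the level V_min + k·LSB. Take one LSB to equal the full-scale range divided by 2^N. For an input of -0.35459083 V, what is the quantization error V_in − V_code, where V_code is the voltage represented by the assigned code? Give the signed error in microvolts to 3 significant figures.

Full-scale range = 0.485 V − (-0.485 V) = 0.97 V. LSB = 0.97 V / 2^16 ≈ 14.80 µV.
(-0.35459083 − (-0.485)) / LSB = 0.13040917 × 65536/0.97 = 8810.8200. Nearest integer: k = 8811.
Reconstructed level: -0.485 + 8811 × 0.97/65536 V = -0.35458816528 V.
Error = V_in − V_code = -0.35459083 − (-0.35458816528) = −2.66 µV.

−2.66 µV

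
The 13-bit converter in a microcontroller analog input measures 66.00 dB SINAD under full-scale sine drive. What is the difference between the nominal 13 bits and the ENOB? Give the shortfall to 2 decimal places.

2.33 bits

ENOB = (SINAD − 1.76)/6.02 = (66.00 − 1.76)/6.02 = 10.6711 bits.
13 − 10.6711 = 2.33 bits below nominal.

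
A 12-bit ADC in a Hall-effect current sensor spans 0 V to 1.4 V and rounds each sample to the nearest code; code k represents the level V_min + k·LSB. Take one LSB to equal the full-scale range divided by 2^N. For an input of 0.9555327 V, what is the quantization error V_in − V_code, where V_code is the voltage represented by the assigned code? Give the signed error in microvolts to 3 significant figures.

−131 µV

Span = 1.4 V. LSB = 1.4 V / 2^12 ≈ 341.8 µV.
(0.9555327 − (0)) / LSB = 0.9555327 × 4096/1.4 = 2795.6157. Nearest integer: k = 2796.
V_code = 0 + (2796/4096) × 1.4 = 0.9556640625 V.
V_in − V_code = 0.9555327 − (0.9556640625) = −131 µV.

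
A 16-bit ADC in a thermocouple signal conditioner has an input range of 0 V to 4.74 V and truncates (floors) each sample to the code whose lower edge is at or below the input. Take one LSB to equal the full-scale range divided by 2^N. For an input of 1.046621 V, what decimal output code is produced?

14470

Full-scale range = 4.74 V. LSB = 4.74 V / 2^16 ≈ 72.33 µV.
V_in − V_min = 1.046621 − (0) = 1.046621 V.
Divide by LSB: 1.046621 × 65536/4.74 = 14470.7498.
Truncating gives code 14470.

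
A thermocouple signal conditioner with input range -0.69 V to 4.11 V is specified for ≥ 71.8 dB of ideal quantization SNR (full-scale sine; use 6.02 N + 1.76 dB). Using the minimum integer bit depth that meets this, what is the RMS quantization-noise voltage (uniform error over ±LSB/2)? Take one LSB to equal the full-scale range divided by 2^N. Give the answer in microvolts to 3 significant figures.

The full-scale span is 4.11 − (-0.69) = 4.8 V.
Solving 6.02 N ≥ 71.8 − 1.76: N ≥ 11.635. Round up → N = 12.
Step size = 4.8/4096 V = 1.1719 mV.
σ_q = LSB/√12 = 1.1719 mV/3.4641 = 338 µV.

338 µV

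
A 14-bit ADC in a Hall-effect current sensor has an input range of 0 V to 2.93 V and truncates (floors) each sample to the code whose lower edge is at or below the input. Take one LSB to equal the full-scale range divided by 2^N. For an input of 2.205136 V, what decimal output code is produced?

12330

Span = 2.93 V. LSB = 2.93 V / 2^14 ≈ 178.8 µV.
(V_in − V_min) × 2^14/range = (2.205136 − (0)) × 16384/2.93 = 12330.699.
Floor → code = 12330.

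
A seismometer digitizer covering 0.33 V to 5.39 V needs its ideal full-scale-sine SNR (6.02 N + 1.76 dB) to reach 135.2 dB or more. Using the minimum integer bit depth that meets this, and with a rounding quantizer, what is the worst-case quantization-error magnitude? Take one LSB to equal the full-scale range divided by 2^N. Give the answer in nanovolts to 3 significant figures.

Range = 5.39 − (0.33) = 5.06 V.
Required N = ⌈(135.2 − 1.76)/6.02⌉ = ⌈22.166⌉ = 23.
Step size = 5.06/8388608 V = 0.60320 µV.
Max error for round-to-nearest is LSB/2 = 302 nV.

302 nV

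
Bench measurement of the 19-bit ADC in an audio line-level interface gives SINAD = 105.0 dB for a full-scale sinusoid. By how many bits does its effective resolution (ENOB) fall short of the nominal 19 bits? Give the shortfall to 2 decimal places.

1.85 bits

Effective bits = (105.0 − 1.76)/6.02 = 17.1495.
Shortfall = 19 − 17.1495 = 1.8505 bits.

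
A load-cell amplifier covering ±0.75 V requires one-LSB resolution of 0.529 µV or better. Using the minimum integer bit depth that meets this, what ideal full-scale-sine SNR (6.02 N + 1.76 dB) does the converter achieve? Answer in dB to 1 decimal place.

Full-scale range = 0.75 V − (-0.75 V) = 1.5 V.
Levels needed ≥ 1.5/0.529 µV = 2.836e6. 2^22 = 4194304 suffices, so N_min = 22.
Ideal SNR at N = 22: 6.02·22 + 1.76 = 134.2 dB.

134.2 dB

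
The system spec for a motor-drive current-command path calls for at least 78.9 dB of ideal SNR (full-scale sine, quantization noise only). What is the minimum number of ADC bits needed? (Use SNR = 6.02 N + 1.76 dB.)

N ≥ (78.9 − 1.76)/6.02 = 12.814 → N_min = 13.

13 bits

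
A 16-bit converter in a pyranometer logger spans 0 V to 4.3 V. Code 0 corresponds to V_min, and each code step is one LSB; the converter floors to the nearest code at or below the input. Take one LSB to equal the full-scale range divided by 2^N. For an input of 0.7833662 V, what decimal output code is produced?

Range is 4.3 V. LSB = 4.3 V / 2^16 ≈ 65.61 µV.
V_in − V_min = 0.7833662 − (0) = 0.7833662 V.
Divide by LSB: 0.7833662 × 65536/4.3 = 11939.2296.
Truncating gives code 11939.

11939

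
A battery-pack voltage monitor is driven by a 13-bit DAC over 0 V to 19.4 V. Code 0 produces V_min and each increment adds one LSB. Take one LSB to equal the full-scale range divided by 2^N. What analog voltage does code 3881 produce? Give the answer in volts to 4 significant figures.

9.191 V

V_FS = 19.4 V. LSB = 19.4 V / 2^13.
Output = V_min + (3881/8192) × range = 0 + 0.473755 × 19.4 V
      = 0 V + 9.19084 V = 9.19084 V.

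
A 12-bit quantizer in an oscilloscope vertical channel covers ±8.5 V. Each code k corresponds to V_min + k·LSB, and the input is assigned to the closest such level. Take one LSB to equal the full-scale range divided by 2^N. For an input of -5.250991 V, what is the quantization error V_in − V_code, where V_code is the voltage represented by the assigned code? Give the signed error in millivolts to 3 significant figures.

The full-scale span is 8.5 − (-8.5) = 17 V. LSB = 17 V / 2^12 ≈ 4.150 mV.
(-5.250991 − (-8.5)) / LSB = 3.249009 × 4096/17 = 782.8201. Nearest integer: k = 783.
V_code = -8.5 + (783/4096) × 17 = -5.250244141 V.
Error = V_in − V_code = -5.250991 − (-5.250244141) = −0.747 mV.

−0.747 mV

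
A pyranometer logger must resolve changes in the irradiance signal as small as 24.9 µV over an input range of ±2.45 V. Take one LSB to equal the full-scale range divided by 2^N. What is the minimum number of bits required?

18 bits

Span: 2.45 V − (-2.45 V) = 4.9 V.
Need 2^N ≥ 4.9 V / 24.9 µV = 196800 → N_min = 18.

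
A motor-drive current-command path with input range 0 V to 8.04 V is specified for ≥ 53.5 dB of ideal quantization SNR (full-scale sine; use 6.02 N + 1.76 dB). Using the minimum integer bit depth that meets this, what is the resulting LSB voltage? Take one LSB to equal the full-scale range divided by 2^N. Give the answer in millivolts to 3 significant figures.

Range is 8.04 V.
6.02 N + 1.76 ≥ 53.5 gives N ≥ 8.595, so the minimum integer is 9.
Step size = 8.04/512 V = 15.7 mV.

15.7 mV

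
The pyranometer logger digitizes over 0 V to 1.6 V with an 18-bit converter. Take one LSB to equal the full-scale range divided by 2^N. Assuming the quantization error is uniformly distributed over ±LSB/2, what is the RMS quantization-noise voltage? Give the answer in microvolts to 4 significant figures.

V_FS = 1.6 V.
Step size = 1.6/262144 V = 6.10352 µV.
σ_q = LSB/√12 = 6.10352 µV/3.4641 = 1.762 µV.

1.762 µV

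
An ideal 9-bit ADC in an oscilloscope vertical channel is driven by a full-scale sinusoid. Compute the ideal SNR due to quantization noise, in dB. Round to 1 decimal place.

55.9 dB

SNR = 6.02·9 + 1.76 = 55.94 dB.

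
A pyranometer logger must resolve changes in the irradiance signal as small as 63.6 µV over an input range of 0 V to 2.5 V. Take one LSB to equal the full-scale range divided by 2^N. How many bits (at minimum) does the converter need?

16 bits

V_FS = 2.5 V.
Levels needed ≥ 2.5/63.6 µV = 39310. 2^16 = 65536 suffices, so N_min = 16.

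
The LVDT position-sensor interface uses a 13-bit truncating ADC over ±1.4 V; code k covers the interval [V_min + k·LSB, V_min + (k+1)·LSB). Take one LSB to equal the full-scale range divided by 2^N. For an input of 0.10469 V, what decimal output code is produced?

Span: 1.4 V − (-1.4 V) = 2.8 V. LSB = 2.8 V / 2^13 ≈ 341.8 µV.
(V_in − V_min) × 2^13/range = (0.10469 − (-1.4)) × 8192/2.8 = 4402.293.
Floor → code = 4402.

4402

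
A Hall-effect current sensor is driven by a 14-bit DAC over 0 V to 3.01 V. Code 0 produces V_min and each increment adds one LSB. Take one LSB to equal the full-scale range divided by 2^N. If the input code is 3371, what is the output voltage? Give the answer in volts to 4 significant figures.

V_FS = 3.01 V. LSB = 3.01 V / 2^14.
V_out = 0 + 3371 × (3.01/16384) V
      = 0 V + 0.619306 V = 0.619306 V.

0.6193 V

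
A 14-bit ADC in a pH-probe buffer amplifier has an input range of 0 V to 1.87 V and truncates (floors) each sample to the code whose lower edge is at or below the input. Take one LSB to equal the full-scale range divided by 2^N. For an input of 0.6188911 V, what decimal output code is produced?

Range is 1.87 V. LSB = 1.87 V / 2^14 ≈ 114.1 µV.
V_in − V_min = 0.6188911 − (0) = 0.6188911 V.
Divide by LSB: 0.6188911 × 16384/1.87 = 5422.4127.
Truncating gives code 5422.

5422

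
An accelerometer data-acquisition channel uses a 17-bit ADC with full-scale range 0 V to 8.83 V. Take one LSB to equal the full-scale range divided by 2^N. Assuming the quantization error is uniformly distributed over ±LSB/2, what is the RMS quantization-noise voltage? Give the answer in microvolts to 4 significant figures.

19.45 µV

V_FS = 8.83 V.
LSB = 8.83 V ÷ 2^17 = 8.83/131072 V = 67.3676 µV.
V_rms = LSB/√12 = 67.3676 µV / √12 = 19.45 µV.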